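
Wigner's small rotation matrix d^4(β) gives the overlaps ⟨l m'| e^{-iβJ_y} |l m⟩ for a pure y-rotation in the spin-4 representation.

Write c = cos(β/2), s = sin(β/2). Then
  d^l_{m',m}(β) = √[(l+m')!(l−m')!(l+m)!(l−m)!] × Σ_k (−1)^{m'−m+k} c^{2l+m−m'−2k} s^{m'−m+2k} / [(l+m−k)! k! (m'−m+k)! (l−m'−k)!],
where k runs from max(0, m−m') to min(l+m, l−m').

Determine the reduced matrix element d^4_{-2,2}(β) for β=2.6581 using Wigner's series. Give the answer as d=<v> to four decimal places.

d=0.2574

d^4_{-2,2}(β=2.6581) via Wigner's sum:
c=cos(2.6581/2)=0.239399, s=sin(2.6581/2)=0.970921; N=√[2·720·720·2]=1440.000000
k∈{4,5,6} keeps every argument non-negative
  k=4: (−1)^0·1440.0000/(96)·0.2394^4·0.9709^4 = +0.043784
  k=5: (−1)^1·1440.0000/(120)·0.2394^2·0.9709^6 = -0.576141
  k=6: (−1)^2·1440.0000/(1440)·0.2394^0·0.9709^8 = +0.789719
d^4_{-2,2}(2.6581) = +0.043784 -0.576141 +0.789719 = +0.257362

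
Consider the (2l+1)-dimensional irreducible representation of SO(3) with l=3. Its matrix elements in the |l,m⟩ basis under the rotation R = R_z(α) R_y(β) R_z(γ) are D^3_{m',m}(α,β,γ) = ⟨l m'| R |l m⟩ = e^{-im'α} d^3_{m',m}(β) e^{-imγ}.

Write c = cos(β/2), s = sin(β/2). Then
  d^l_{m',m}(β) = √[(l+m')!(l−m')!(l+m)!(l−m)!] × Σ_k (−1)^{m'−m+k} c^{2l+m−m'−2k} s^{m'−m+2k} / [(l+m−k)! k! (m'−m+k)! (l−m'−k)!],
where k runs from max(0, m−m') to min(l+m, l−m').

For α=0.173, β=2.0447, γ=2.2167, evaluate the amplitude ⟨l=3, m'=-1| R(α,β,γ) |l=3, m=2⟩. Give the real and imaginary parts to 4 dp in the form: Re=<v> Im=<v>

Re=0.0826 Im=-0.1701

D^3_{-1,2}(0.173,2.0447,2.2167) = e^{-i·-1·0.173}·d^3_{-1,2}(2.0447)·e^{-i·2·2.2167}. Compute d first:
With c≡cos(β/2)=0.521362 and s≡sin(β/2)=0.853336, N=[2·24·120·1]^{1/2}=75.894664
k∈{3,4} keeps every argument non-negative
  k=3: (−1)^0·75.8947/(12)·0.5214^3·0.8533^3 = +0.556939
  k=4: (−1)^1·75.8947/(24)·0.5214^1·0.8533^5 = -0.746000
d^3_{-1,2}(2.0447) = +0.556939 -0.746000 = -0.189061
Phases: e^{-i·(-1)·0.173}=+0.985073+0.172138i, e^{-i·(2)·2.2167}=-0.275384+0.961334i ⇒ D=+0.082573-0.170075i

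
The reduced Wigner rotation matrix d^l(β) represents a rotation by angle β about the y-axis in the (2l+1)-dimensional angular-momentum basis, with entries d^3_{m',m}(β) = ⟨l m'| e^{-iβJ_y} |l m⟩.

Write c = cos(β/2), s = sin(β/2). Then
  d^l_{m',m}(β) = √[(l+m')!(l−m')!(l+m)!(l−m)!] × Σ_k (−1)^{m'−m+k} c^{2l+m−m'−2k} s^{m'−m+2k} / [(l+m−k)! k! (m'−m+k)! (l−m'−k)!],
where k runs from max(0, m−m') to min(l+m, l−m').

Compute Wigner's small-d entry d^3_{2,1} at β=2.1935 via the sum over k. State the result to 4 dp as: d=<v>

d=0.3680

d^3_{2,1}(β=2.1935) via Wigner's sum:
c=cos(2.1935/2)=0.456490, s=sin(2.1935/2)=0.889728; N=√[120·1·24·2]=75.894664
k∈{0,1} keeps every argument non-negative
  k=0: (−1)^1·75.8947/(24)·0.4565^5·0.8897^1 = -0.055772
  k=1: (−1)^2·75.8947/(12)·0.4565^3·0.8897^3 = +0.423737
d^3_{2,1}(2.1935) = -0.055772 +0.423737 = +0.367965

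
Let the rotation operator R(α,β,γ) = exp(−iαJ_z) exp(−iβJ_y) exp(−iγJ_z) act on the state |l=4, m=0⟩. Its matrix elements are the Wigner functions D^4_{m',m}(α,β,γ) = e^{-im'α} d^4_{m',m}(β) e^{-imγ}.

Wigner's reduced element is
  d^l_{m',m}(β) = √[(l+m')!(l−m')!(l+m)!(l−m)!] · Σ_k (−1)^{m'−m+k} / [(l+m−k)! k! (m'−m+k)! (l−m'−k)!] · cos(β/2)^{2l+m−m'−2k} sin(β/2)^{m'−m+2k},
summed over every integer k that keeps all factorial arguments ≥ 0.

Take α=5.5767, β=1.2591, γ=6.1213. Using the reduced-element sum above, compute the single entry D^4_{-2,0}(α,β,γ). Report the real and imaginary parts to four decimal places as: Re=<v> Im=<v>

Split into d^4_{-2,0}(β=1.2591) × two z-phases.
With c≡cos(β/2)=0.808293 and s≡sin(β/2)=0.588781, N=[2·720·24·24]^{1/2}=910.735966
k: max(0,(0)−(-2))=2 … min(4+(0),4−(-2))=4
  k=2: (−1)^0·910.7360/(96)·0.8083^6·0.5888^2 = +0.917150
  k=3: (−1)^1·910.7360/(36)·0.8083^4·0.5888^4 = -1.297716
  k=4: (−1)^2·910.7360/(96)·0.8083^2·0.5888^6 = +0.258215
d^4_{-2,0}(1.2591) = +0.917150 -1.297716 +0.258215 = -0.122351
Phases: e^{-i·(-2)·5.5767}=+0.157171-0.987571i, e^{-i·(0)·6.1213}=+1.000000+0.000000i ⇒ D=-0.019230+0.120830i

Re=-0.0192 Im=0.1208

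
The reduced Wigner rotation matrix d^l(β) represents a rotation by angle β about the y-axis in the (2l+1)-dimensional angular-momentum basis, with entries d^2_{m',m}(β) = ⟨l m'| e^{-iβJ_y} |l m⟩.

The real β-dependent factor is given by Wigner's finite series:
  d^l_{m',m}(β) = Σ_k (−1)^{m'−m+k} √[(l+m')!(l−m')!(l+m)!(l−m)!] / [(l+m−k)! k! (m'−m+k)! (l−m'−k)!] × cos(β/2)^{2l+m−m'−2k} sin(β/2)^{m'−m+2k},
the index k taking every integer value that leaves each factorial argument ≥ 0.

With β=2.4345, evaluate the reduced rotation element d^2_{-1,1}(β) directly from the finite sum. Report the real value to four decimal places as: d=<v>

d^2_{-1,1}(β=2.4345) via Wigner's sum:
With c≡cos(β/2)=0.346227 and s≡sin(β/2)=0.938151, N=[1·6·6·1]^{1/2}=6.000000
k: max(0,(1)−(-1))=2 … min(2+(1),2−(-1))=3
  k=2: (−1)^0·6.0000/(2)·0.3462^2·0.9382^2 = +0.316511
  k=3: (−1)^1·6.0000/(6)·0.3462^0·0.9382^4 = -0.774623
d^2_{-1,1}(2.4345) = +0.316511 -0.774623 = -0.458113

d=-0.4581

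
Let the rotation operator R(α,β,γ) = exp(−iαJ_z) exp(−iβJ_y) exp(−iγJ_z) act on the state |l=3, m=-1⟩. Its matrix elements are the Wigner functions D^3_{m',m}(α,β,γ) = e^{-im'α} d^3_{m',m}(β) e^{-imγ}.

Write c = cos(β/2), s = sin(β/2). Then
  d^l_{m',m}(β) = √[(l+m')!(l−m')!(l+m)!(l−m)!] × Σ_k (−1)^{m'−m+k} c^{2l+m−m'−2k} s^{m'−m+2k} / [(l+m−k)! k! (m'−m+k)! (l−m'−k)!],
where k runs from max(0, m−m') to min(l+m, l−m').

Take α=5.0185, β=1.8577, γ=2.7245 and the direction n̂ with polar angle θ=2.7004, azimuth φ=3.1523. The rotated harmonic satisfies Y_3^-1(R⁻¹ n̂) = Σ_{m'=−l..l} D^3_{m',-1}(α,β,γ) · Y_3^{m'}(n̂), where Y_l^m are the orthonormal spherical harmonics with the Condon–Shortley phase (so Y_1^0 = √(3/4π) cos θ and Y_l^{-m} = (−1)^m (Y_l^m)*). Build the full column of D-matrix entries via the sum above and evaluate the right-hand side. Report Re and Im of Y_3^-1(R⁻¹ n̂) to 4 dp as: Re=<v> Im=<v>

Re=0.2902 Im=0.0023

Need the full column D^3_{m',-1} for m'=−3..3 at α=5.0185, β=1.8577, γ=2.7245.
cos(β/2)=0.598755, sin(β/2)=0.800932
d^3_{-3,-1}: single k=2 term ⇒ +0.319326;  D = +0.153441-0.280045i
d^3_{-2,-1}: k∈[1..2] ⇒ +0.194914 -0.697534 = -0.502620;  D = -0.493081-0.097455i
d^3_{-1,-1}: k∈[0..2] ⇒ +0.046078 -0.659598 +0.885182 = +0.271663;  D = +0.030088+0.269991i
d^3_{0,-1}: k∈[0..2] ⇒ -0.213518 +1.146165 -0.683625 = +0.249022;  D = -0.227674+0.100880i
d^3_{1,-1}: k∈[0..2] ⇒ +0.494698 -1.180243 +0.263982 = -0.421563;  D = +0.278986+0.316041i
d^3_{2,-1}: k∈[0..1] ⇒ -0.697534 +0.624062 = -0.073472;  D = -0.037868+0.062962i
d^3_{3,-1}: single k=0 term ⇒ +0.571383;  D = +0.555628+0.133248i
Y_3^{m'}(θ=2.7004,φ=3.1523) and Σ D·Y over m':
  (+0.1534-0.2800i)·(-0.0325+0.0010i)  (-0.4931-0.0975i)·(-0.1685+0.0036i)  (+0.0301+0.2700i)·(-0.4262+0.0046i)  (-0.2277+0.1009i)·(-0.3672+0.0000i)  (+0.2790+0.3160i)·(+0.4262+0.0046i)  (-0.0379+0.0630i)·(-0.1685-0.0036i)  (+0.5556+0.1332i)·(+0.0325+0.0010i)
Y_3^-1(R⁻¹ n̂) = +0.290248+0.002317i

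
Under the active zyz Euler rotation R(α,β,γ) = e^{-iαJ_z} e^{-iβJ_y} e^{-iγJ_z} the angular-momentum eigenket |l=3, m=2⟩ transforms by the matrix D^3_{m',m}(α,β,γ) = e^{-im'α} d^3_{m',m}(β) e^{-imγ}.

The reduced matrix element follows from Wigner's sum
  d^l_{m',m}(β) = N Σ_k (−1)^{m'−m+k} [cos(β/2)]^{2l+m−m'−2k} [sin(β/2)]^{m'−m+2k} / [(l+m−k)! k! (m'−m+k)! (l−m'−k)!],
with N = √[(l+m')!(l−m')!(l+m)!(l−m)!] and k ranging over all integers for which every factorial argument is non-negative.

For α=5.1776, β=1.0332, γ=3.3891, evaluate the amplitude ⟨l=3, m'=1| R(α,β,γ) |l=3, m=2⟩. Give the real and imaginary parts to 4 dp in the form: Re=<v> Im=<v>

D^3_{1,2}(5.1776,1.0332,3.3891) = e^{-i·1·5.1776}·d^3_{1,2}(1.0332)·e^{-i·2·3.3891}. Compute d first:
Half-angle: c=0.869504, s=0.493927. N=√(24·2·120·1)=75.894664
k: max(0,(2)−(1))=1 … min(3+(2),3−(1))=2
  k=1: (−1)^0·75.8947/(24)·0.8695^5·0.4939^1 = +0.776282
  k=2: (−1)^1·75.8947/(12)·0.8695^3·0.4939^3 = -0.500993
d^3_{1,2}(1.0332) = +0.776282 -0.500993 = +0.275289
Phases: e^{-i·(1)·5.1776}=+0.448611+0.893727i, e^{-i·(2)·3.3891}=+0.879962-0.475045i ⇒ D=+0.225550+0.157833i

Re=0.2255 Im=0.1578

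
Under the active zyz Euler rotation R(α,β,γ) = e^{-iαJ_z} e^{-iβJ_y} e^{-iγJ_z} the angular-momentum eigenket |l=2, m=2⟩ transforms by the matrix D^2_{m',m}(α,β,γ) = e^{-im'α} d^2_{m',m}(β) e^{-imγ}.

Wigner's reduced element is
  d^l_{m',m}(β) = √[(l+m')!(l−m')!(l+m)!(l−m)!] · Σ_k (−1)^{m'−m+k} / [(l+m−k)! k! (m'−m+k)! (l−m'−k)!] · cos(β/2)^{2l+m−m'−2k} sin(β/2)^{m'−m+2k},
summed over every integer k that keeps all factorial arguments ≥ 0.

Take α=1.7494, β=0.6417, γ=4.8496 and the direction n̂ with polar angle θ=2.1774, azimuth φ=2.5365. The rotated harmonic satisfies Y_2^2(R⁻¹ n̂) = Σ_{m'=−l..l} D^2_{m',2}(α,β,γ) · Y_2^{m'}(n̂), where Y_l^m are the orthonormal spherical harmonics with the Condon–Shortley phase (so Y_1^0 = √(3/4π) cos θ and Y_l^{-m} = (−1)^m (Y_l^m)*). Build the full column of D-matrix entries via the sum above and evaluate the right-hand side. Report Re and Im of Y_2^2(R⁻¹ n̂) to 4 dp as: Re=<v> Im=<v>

Need the full column D^2_{m',2} for m'=−2..2 at α=1.7494, β=0.6417, γ=4.8496.
cos(β/2)=0.948968, sin(β/2)=0.315373
d^2_{-2,2}: single k=4 term ⇒ +0.009892;  D = +0.009858+0.000818i
d^2_{-1,2}: single k=3 term ⇒ +0.059533;  D = -0.005696-0.059260i
d^2_{0,2}: single k=2 term ⇒ +0.219396;  D = -0.211186+0.059454i
d^2_{1,2}: single k=1 term ⇒ +0.539025;  D = +0.235925+0.484652i
d^2_{2,2}: single k=0 term ⇒ +0.810972;  D = +0.654508-0.478847i
Y_2^{m'}(θ=2.1774,φ=2.5365) and Σ D·Y over m':
  (+0.0099+0.0008i)·(+0.0920+0.2440i)  (-0.0057-0.0593i)·(+0.2976+0.2058i)  (-0.2112+0.0595i)·(-0.0079+0.0000i)  (+0.2359+0.4847i)·(-0.2976+0.2058i)  (+0.6545-0.4788i)·(+0.0920-0.2440i)
Y_2^2(R⁻¹ n̂) = -0.213697-0.316200i

Re=-0.2137 Im=-0.3162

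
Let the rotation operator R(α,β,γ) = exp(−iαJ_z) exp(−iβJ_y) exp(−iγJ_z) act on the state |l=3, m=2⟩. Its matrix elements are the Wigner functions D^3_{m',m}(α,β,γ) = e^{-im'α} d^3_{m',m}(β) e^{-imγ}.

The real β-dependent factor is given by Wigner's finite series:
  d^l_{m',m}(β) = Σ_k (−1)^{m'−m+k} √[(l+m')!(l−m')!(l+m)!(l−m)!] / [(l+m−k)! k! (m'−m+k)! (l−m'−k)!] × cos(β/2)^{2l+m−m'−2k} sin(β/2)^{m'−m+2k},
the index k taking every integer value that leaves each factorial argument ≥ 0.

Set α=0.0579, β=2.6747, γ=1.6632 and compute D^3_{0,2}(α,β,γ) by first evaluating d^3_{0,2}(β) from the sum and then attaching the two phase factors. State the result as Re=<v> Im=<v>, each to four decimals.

D^3_{0,2}(0.0579,2.6747,1.6632) = e^{-i·0·0.0579}·d^3_{0,2}(2.6747)·e^{-i·2·1.6632}. Compute d first:
Half-angle: c=0.231332, s=0.972875. N=√(6·6·120·1)=65.726707
k: max(0,(2)−(0))=2 … min(3+(2),3−(0))=3
  k=2: (−1)^0·65.7267/(12)·0.2313^4·0.9729^2 = +0.014846
  k=3: (−1)^1·65.7267/(12)·0.2313^2·0.9729^4 = -0.262578
d^3_{0,2}(2.6747) = +0.014846 -0.262578 = -0.247732
Phases: e^{-i·(0)·0.0579}=+1.000000+0.000000i, e^{-i·(2)·1.6632}=-0.982972+0.183757i ⇒ D=+0.243514-0.045523i

Re=0.2435 Im=-0.0455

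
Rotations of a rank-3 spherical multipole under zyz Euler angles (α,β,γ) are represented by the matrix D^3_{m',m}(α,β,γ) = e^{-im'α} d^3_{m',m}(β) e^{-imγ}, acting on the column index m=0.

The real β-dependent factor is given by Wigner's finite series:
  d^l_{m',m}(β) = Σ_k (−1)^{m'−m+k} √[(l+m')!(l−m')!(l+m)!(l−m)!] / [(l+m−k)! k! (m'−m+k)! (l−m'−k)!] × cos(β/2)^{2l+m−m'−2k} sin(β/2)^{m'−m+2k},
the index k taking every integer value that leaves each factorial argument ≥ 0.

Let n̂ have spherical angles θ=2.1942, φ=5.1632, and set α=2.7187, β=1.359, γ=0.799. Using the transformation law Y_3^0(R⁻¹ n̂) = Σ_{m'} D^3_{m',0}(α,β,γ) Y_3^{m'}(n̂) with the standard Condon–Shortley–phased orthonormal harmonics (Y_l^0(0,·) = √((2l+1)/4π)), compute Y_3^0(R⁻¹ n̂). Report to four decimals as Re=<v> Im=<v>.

Re=0.0890 Im=0.0000

Need the full column D^3_{m',0} for m'=−3..3 at α=2.7187, β=1.359, γ=0.799.
cos(β/2)=0.777887, sin(β/2)=0.628404
d^3_{-3,0}: single k=3 term ⇒ +0.522374;  D = -0.155429+0.498715i
d^3_{-2,0}: k∈[2..3] ⇒ +0.791963 -0.516833 = +0.275130;  D = +0.182451-0.205933i
d^3_{-1,0}: k∈[1..3] ⇒ +0.620029 -1.213888 +0.264060 = -0.329799;  D = +0.300745-0.135349i
d^3_{0,0}: k∈[0..3] ⇒ +0.221564 -1.301328 +0.849243 -0.061579 = -0.292100;  D = -0.292100+0.000000i
d^3_{1,0}: k∈[0..2] ⇒ -0.620029 +1.213888 -0.264060 = +0.329799;  D = -0.300745-0.135349i
d^3_{2,0}: k∈[0..1] ⇒ +0.791963 -0.516833 = +0.275130;  D = +0.182451+0.205933i
d^3_{3,0}: single k=0 term ⇒ -0.522374;  D = +0.155429+0.498715i
Y_3^{m'}(θ=2.1942,φ=5.1632) and Σ D·Y over m':
  (-0.1554+0.4987i)·(-0.2180-0.0484i)  (+0.1825-0.2059i)·(+0.2440-0.3085i)  (+0.3007-0.1353i)·(+0.0805+0.1663i)  (-0.2921+0.0000i)·(+0.2823+0.0000i)  (-0.3007-0.1353i)·(-0.0805+0.1663i)  (+0.1825+0.2059i)·(+0.2440+0.3085i)  (+0.1554+0.4987i)·(+0.2180-0.0484i)
Y_3^0(R⁻¹ n̂) = +0.088957-0.000000i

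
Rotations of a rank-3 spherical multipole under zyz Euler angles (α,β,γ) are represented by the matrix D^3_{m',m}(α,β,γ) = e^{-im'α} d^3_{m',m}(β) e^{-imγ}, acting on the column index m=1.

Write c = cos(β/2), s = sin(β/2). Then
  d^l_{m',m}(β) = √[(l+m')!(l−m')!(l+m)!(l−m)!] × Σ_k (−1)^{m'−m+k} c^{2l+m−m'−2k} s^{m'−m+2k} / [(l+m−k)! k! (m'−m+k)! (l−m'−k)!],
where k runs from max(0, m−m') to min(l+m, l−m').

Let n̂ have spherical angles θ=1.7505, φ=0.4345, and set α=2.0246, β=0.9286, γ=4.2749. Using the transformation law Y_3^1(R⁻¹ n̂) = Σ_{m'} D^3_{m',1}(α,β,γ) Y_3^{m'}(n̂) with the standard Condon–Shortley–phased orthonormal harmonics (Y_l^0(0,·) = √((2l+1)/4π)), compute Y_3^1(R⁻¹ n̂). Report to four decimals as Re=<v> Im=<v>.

Need the full column D^3_{m',1} for m'=−3..3 at α=2.0246, β=0.9286, γ=4.2749.
cos(β/2)=0.894135, sin(β/2)=0.447797
d^3_{-3,1}: single k=4 term ⇒ +0.124502;  D = -0.028154+0.121277i
d^3_{-2,1}: k∈[3..4] ⇒ +0.405960 -0.050911 = +0.355049;  D = +0.346044-0.079456i
d^3_{-1,1}: k∈[2..4] ⇒ +0.769000 -0.257171 +0.008063 = +0.519893;  D = -0.326704-0.404416i
d^3_{0,1}: k∈[1..3] ⇒ +0.886519 -0.667060 +0.055770 = +0.275228;  D = -0.116605+0.249307i
d^3_{1,1}: k∈[0..2] ⇒ +0.510998 -1.025334 +0.192878 = -0.321458;  D = -0.321415+0.005244i
d^3_{2,1}: k∈[0..1] ⇒ -0.809277 +0.405960 = -0.403317;  D = +0.182699+0.359563i
d^3_{3,1}: single k=0 term ⇒ +0.496388;  D = -0.299170+0.396103i
Y_3^{m'}(θ=1.7505,φ=0.4345) and Σ D·Y over m':
  (-0.0282+0.1213i)·(+0.1050-0.3833i)  (+0.3460-0.0795i)·(-0.1142+0.1350i)  (-0.3267-0.4044i)·(-0.2424+0.1125i)  (-0.1166+0.2493i)·(+0.1894+0.0000i)  (-0.3214+0.0052i)·(+0.2424+0.1125i)  (+0.1827+0.3596i)·(-0.1142-0.1350i)  (-0.2992+0.3961i)·(-0.1050-0.3833i)
Y_3^1(R⁻¹ n̂) = +0.249759+0.160311i

Re=0.2498 Im=0.1603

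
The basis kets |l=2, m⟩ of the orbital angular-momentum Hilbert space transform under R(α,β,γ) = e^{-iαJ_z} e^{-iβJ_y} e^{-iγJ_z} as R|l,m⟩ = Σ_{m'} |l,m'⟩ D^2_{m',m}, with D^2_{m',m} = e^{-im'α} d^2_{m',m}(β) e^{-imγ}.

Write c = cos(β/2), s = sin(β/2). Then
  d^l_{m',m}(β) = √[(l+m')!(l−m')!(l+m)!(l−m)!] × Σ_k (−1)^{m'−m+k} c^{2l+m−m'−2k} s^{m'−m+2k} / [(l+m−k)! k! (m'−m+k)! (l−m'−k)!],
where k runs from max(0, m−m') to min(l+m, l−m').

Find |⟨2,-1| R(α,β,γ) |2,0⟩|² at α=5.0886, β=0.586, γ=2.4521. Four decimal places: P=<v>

First d^2_{-1,0}(β=0.586), then the phase factors e^{-i(-1)α} and e^{-i(0)γ}:
With c≡cos(β/2)=0.957382 and s≡sin(β/2)=0.288826, N=[1·6·2·2]^{1/2}=4.898979
Admissible k: 1..2 (factorial args all ≥0)
  k=1: (−1)^0·4.8990/(2)·0.9574^3·0.2888^1 = +0.620822
  k=2: (−1)^1·4.8990/(2)·0.9574^1·0.2888^3 = -0.056503
d^2_{-1,0}(0.586) = +0.620822 -0.056503 = +0.564319
|D^2_{-1,0}|² = |d^2_{-1,0}(β)|² = (+0.564319)² = 0.318456 (the z-rotation phases have unit modulus)

P=0.3185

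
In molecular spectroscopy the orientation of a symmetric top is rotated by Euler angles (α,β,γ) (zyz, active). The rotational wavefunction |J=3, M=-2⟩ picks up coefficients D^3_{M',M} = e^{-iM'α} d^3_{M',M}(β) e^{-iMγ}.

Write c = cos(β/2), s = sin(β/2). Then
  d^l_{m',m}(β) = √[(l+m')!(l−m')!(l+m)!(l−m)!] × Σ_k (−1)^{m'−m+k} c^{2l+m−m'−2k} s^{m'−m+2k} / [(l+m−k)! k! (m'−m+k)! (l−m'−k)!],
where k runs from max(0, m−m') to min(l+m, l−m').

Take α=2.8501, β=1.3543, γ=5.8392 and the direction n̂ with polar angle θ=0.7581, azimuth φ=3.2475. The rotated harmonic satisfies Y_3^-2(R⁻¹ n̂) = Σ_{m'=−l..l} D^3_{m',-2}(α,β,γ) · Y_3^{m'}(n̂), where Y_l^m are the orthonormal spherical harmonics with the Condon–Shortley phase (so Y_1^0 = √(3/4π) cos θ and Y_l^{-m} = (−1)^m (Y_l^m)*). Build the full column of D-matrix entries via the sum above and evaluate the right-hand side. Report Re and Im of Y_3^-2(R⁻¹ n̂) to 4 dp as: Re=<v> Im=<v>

Need the full column D^3_{m',-2} for m'=−3..3 at α=2.8501, β=1.3543, γ=5.8392.
cos(β/2)=0.779362, sin(β/2)=0.626574
d^3_{-3,-2}: single k=1 term ⇒ +0.441310;  D = +0.084061+0.433230i
d^3_{-2,-2}: k∈[0..1] ⇒ +0.224096 -0.724221 = -0.500125;  D = -0.049850+0.497635i
d^3_{-1,-2}: k∈[0..1] ⇒ -0.569728 +0.736487 = +0.166759;  D = -0.063605+0.154152i
d^3_{0,-2}: k∈[0..1] ⇒ +0.793345 -0.512778 = +0.280567;  D = +0.177034-0.217662i
d^3_{1,-2}: k∈[0..1] ⇒ -0.736487 +0.238014 = -0.498473;  D = +0.412396-0.280008i
d^3_{2,-2}: k∈[0..1] ⇒ +0.468100 -0.060511 = +0.407589;  D = +0.388779-0.122390i
d^3_{3,-2}: single k=0 term ⇒ -0.184365;  D = +0.184348-0.002487i
Y_3^{m'}(θ=0.7581,φ=3.2475) and Σ D·Y over m':
  (+0.0841+0.4332i)·(-0.1288+0.0424i)  (-0.0498+0.4976i)·(+0.3430-0.0738i)  (-0.0636+0.1542i)·(-0.3616+0.0384i)  (+0.1770-0.2177i)·(-0.0985+0.0000i)  (+0.4124-0.2800i)·(+0.3616+0.0384i)  (+0.3888-0.1224i)·(+0.3430+0.0738i)  (+0.1843-0.0025i)·(+0.1288+0.0424i)
Y_3^-2(R⁻¹ n̂) = +0.316147-0.005842i

Re=0.3161 Im=-0.0058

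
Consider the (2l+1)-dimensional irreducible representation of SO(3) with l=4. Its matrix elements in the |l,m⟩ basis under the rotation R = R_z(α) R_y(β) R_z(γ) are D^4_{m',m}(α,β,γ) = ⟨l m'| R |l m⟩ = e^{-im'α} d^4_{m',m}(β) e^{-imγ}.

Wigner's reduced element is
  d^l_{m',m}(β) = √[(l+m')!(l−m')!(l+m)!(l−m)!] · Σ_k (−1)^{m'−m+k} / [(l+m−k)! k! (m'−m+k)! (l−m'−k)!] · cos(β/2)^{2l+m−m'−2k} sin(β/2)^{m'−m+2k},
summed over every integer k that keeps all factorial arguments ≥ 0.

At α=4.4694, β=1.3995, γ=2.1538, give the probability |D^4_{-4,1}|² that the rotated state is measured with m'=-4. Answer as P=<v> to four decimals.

Split into d^4_{-4,1}(β=1.3995) × two z-phases.
c=cos(1.3995/2)=0.765003, s=sin(1.3995/2)=0.644026; N=√[1·40320·120·6]=5387.986637
Admissible k: 5..5 (factorial args all ≥0)
  k=5: (−1)^0·5387.9866/(720)·0.7650^3·0.6440^5 = +0.371195
d^4_{-4,1}(1.3995) = +0.371195
|D^4_{-4,1}|² = |d^4_{-4,1}(β)|² = (+0.371195)² = 0.137786 (the z-rotation phases have unit modulus)

P=0.1378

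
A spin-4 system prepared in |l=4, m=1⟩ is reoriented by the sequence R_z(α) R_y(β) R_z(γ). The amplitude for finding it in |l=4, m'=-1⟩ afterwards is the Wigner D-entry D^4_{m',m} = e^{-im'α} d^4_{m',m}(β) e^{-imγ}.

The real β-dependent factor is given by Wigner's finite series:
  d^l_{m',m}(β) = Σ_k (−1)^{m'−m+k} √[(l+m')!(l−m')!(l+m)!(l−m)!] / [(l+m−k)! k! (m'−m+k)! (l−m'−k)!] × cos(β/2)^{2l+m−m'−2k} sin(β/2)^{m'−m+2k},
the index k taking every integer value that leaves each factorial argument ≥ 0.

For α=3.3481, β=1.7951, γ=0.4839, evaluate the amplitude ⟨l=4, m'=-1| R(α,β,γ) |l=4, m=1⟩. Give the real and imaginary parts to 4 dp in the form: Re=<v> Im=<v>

D^4_{-1,1}(3.3481,1.7951,0.4839) = e^{-i·-1·3.3481}·d^4_{-1,1}(1.7951)·e^{-i·1·0.4839}. Compute d first:
Half-angle: c=0.623527, s=0.781802. N=√(6·120·120·6)=720.000000
k: max(0,(1)−(-1))=2 … min(4+(1),4−(-1))=5
  k=2: (−1)^0·720.0000/(72)·0.6235^6·0.7818^2 = +0.359191
  k=3: (−1)^1·720.0000/(24)·0.6235^4·0.7818^4 = -1.694062
  k=4: (−1)^2·720.0000/(48)·0.6235^2·0.7818^6 = +1.331624
  k=5: (−1)^3·720.0000/(720)·0.6235^0·0.7818^8 = -0.139564
d^4_{-1,1}(1.7951) = +0.359191 -1.694062 +1.331624 -0.139564 = -0.142811
Attach z-rotation phases: D = e^{-i(-1)(3.3481)}·(-0.142811)·e^{-i(1)(0.4839)} = +0.137351-0.039109i

Re=0.1374 Im=-0.0391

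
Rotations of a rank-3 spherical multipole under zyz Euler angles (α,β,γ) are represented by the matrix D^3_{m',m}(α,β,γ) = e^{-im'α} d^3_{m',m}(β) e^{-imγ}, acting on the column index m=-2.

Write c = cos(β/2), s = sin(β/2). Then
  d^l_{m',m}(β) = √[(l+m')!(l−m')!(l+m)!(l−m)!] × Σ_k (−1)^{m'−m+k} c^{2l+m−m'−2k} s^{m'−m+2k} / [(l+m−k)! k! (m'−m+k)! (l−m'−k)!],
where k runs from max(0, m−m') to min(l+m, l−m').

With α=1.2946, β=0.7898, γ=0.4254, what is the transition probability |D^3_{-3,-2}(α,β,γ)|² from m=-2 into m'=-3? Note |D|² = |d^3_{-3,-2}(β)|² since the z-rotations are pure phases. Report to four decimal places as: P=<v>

Split into d^3_{-3,-2}(β=0.7898) × two z-phases.
Half-angle: c=0.923035, s=0.384716. N=√(1·720·1·120)=293.938769
The bounds max(0,m−m')=1 and min(l+m,l−m')=1 give 1 term
  k=1: (−1)^0·293.9388/(120)·0.9230^5·0.3847^1 = +0.631403
d^3_{-3,-2}(0.7898) = +0.631403
|D^3_{-3,-2}|² = |d^3_{-3,-2}(β)|² = (+0.631403)² = 0.398670 (the z-rotation phases have unit modulus)

P=0.3987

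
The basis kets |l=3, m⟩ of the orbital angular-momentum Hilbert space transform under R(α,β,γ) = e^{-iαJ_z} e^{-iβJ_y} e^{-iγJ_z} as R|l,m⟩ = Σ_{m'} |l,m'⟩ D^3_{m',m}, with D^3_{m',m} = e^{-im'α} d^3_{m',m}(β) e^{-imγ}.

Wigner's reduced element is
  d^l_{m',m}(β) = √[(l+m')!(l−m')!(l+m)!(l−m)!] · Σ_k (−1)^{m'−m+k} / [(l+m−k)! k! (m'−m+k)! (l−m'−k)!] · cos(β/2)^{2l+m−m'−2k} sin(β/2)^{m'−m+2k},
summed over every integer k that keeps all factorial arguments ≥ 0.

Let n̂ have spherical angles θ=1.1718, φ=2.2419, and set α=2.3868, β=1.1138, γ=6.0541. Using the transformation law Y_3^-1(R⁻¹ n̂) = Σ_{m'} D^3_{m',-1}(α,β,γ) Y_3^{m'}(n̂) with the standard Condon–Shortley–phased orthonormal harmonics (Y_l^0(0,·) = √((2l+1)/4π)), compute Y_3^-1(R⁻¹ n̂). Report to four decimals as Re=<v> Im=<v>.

Need the full column D^3_{m',-1} for m'=−3..3 at α=2.3868, β=1.1138, γ=6.0541.
cos(β/2)=0.848898, sin(β/2)=0.528557
d^3_{-3,-1}: single k=2 term ⇒ +0.561890;  D = +0.447947+0.339211i
d^3_{-2,-1}: k∈[1..2] ⇒ +0.736833 -0.571310 = +0.165522;  D = -0.027657-0.163195i
d^3_{-1,-1}: k∈[0..2] ⇒ +0.374224 -1.160634 +0.337466 = -0.448944;  D = +0.248624-0.373814i
d^3_{0,-1}: k∈[0..2] ⇒ -0.807160 +0.938758 -0.121313 = +0.010286;  D = +0.010018-0.002336i
d^3_{1,-1}: k∈[0..2] ⇒ +0.870476 -0.449954 +0.021805 = +0.442326;  D = -0.382598-0.221970i
d^3_{2,-1}: k∈[0..1] ⇒ -0.571310 +0.110743 = -0.460567;  D = -0.131831-0.441297i
d^3_{3,-1}: single k=0 term ⇒ +0.217833;  D = +0.097583-0.194753i
Y_3^{m'}(θ=1.1718,φ=2.2419) and Σ D·Y over m':
  (+0.4479+0.3392i)·(+0.2950-0.1398i)  (-0.0277-0.1632i)·(-0.0764+0.3283i)  (+0.2486-0.3738i)·(+0.0454+0.0572i)  (+0.0100-0.0023i)·(-0.3255+0.0000i)  (-0.3826-0.2220i)·(-0.0454+0.0572i)  (-0.1318-0.4413i)·(-0.0764-0.3283i)  (+0.0976-0.1948i)·(-0.2950-0.1398i)
Y_3^-1(R⁻¹ n̂) = +0.103927+0.147834i

Re=0.1039 Im=0.1478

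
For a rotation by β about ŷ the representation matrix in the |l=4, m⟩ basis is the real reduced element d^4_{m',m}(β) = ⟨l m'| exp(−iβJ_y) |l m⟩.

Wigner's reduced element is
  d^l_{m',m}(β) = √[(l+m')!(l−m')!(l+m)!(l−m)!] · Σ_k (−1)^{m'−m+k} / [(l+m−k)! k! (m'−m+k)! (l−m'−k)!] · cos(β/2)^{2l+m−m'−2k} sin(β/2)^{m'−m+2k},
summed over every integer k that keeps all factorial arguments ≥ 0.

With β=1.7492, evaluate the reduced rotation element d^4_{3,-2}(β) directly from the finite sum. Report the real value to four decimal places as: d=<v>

d^4_{3,-2}(β=1.7492) via Wigner's sum:
With c≡cos(β/2)=0.641304 and s≡sin(β/2)=0.767287, N=[5040·1·2·720]^{1/2}=2693.993318
Admissible k: 0..1 (factorial args all ≥0)
  k=0: (−1)^5·2693.9933/(240)·0.6413^3·0.7673^5 = -0.787347
  k=1: (−1)^6·2693.9933/(720)·0.6413^1·0.7673^7 = +0.375693
d^4_{3,-2}(1.7492) = -0.787347 +0.375693 = -0.411654

d=-0.4117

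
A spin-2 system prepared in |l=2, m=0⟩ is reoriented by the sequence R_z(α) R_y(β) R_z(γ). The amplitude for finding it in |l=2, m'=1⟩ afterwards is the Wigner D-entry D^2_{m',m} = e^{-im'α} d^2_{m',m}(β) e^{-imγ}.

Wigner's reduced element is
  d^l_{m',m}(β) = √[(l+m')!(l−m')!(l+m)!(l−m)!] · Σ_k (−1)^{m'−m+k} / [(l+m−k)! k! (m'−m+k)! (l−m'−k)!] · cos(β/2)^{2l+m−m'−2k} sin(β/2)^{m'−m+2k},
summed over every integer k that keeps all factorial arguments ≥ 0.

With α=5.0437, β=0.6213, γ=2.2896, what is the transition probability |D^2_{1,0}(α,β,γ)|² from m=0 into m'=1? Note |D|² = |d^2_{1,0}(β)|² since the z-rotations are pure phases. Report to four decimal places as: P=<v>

P=0.3360

First d^2_{1,0}(β=0.6213), then the phase factors e^{-i(1)α} and e^{-i(0)γ}:
c=cos(0.6213/2)=0.952135, s=sin(0.6213/2)=0.305678; N=√[6·1·2·2]=4.898979
k: max(0,(0)−(1))=0 … min(2+(0),2−(1))=1
  k=0: (−1)^1·4.8990/(2)·0.9521^3·0.3057^1 = -0.646301
  k=1: (−1)^2·4.8990/(2)·0.9521^1·0.3057^3 = +0.066614
d^2_{1,0}(0.6213) = -0.646301 +0.066614 = -0.579687
|D^2_{1,0}|² = |d^2_{1,0}(β)|² = (-0.579687)² = 0.336037 (the z-rotation phases have unit modulus)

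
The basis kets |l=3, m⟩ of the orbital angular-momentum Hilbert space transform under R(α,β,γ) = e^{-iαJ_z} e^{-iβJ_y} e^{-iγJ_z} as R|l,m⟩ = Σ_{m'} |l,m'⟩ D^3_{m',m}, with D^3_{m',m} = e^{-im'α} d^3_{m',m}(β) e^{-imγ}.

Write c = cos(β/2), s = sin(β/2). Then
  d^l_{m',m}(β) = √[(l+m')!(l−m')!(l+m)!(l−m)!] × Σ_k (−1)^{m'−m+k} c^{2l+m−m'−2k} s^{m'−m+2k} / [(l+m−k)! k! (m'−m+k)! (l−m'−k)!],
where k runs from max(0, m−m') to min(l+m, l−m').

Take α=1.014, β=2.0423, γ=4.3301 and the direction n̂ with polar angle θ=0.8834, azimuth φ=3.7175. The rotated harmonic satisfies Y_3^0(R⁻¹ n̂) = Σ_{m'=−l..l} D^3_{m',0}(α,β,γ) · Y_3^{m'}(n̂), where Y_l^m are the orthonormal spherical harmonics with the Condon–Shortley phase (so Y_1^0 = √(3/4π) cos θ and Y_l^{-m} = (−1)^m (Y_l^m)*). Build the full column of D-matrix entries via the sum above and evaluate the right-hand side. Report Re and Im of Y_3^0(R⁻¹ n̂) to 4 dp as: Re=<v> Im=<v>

Need the full column D^3_{m',0} for m'=−3..3 at α=1.014, β=2.0423, γ=4.3301.
cos(β/2)=0.522386, sin(β/2)=0.852709
d^3_{-3,0}: single k=3 term ⇒ +0.395268;  D = -0.393310+0.039301i
d^3_{-2,0}: k∈[2..3] ⇒ +0.296570 -0.790219 = -0.493648;  D = +0.217916-0.442946i
d^3_{-1,0}: k∈[1..3] ⇒ +0.114907 -0.918520 +0.815806 = +0.012193;  D = +0.006444+0.010352i
d^3_{0,0}: k∈[0..3] ⇒ +0.020321 -0.487315 +1.298462 -0.384420 = +0.447048;  D = +0.447048+0.000000i
d^3_{1,0}: k∈[0..2] ⇒ -0.114907 +0.918520 -0.815806 = -0.012193;  D = -0.006444+0.010352i
d^3_{2,0}: k∈[0..1] ⇒ +0.296570 -0.790219 = -0.493648;  D = +0.217916+0.442946i
d^3_{3,0}: single k=0 term ⇒ -0.395268;  D = +0.393310+0.039301i
Y_3^{m'}(θ=0.8834,φ=3.7175) and Σ D·Y over m':
  (-0.3933+0.0393i)·(+0.0301+0.1903i)  (+0.2179-0.4429i)·(+0.1576-0.3539i)  (+0.0064+0.0104i)·(-0.2122+0.1378i)  (+0.4470+0.0000i)·(-0.2337+0.0000i)  (-0.0064+0.0104i)·(+0.2122+0.1378i)  (+0.2179+0.4429i)·(+0.1576+0.3539i)  (+0.3933+0.0393i)·(-0.0301+0.1903i)
Y_3^0(R⁻¹ n̂) = -0.393503+0.000000i

Re=-0.3935 Im=0.0000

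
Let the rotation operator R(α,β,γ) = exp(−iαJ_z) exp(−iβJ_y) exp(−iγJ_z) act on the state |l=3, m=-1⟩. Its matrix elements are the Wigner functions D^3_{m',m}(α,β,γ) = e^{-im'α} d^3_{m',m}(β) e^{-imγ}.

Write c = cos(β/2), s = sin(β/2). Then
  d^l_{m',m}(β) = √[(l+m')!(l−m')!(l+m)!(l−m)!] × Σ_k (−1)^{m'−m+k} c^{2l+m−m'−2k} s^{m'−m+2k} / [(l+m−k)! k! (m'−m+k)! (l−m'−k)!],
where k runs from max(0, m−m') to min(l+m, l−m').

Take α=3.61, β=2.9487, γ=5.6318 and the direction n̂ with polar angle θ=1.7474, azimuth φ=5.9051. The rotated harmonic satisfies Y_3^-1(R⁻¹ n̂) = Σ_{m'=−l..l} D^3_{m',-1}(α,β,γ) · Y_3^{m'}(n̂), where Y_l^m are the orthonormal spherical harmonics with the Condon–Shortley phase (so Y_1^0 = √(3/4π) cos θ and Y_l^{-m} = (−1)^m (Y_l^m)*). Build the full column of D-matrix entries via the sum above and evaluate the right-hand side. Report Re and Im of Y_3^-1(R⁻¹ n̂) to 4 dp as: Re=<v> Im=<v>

Re=-0.0284 Im=0.3179

Need the full column D^3_{m',-1} for m'=−3..3 at α=3.61, β=2.9487, γ=5.6318.
cos(β/2)=0.096297, sin(β/2)=0.995353
d^3_{-3,-1}: single k=2 term ⇒ +0.000330;  D = -0.000241-0.000226i
d^3_{-2,-1}: k∈[1..2] ⇒ +0.000026 -0.005569 = -0.005543;  D = -0.005319-0.001561i
d^3_{-1,-1}: k∈[0..2] ⇒ +0.000001 -0.000682 +0.054611 = +0.053931;  D = -0.053030+0.009813i
d^3_{0,-1}: k∈[0..2] ⇒ -0.000029 +0.009151 -0.325903 = -0.316780;  D = -0.251917+0.192060i
d^3_{1,-1}: k∈[0..2] ⇒ +0.000511 -0.072815 +0.972438 = +0.900134;  D = -0.392340+0.810130i
d^3_{2,-1}: k∈[0..1] ⇒ -0.005569 +0.297507 = +0.291938;  D = -0.005081-0.291893i
d^3_{3,-1}: single k=0 term ⇒ +0.035252;  D = +0.016460+0.031173i
Y_3^{m'}(θ=1.7474,φ=5.9051) and Σ D·Y over m':
  (-0.0002-0.0002i)·(+0.1683+0.3607i)  (-0.0053-0.0016i)·(-0.1266-0.1194i)  (-0.0530+0.0098i)·(-0.2501-0.0993i)  (-0.2519+0.1921i)·(+0.1866+0.0000i)  (-0.3923+0.8101i)·(+0.2501-0.0993i)  (-0.0051-0.2919i)·(-0.1266+0.1194i)  (+0.0165+0.0312i)·(-0.1683+0.3607i)
Y_3^-1(R⁻¹ n̂) = -0.028403+0.317927i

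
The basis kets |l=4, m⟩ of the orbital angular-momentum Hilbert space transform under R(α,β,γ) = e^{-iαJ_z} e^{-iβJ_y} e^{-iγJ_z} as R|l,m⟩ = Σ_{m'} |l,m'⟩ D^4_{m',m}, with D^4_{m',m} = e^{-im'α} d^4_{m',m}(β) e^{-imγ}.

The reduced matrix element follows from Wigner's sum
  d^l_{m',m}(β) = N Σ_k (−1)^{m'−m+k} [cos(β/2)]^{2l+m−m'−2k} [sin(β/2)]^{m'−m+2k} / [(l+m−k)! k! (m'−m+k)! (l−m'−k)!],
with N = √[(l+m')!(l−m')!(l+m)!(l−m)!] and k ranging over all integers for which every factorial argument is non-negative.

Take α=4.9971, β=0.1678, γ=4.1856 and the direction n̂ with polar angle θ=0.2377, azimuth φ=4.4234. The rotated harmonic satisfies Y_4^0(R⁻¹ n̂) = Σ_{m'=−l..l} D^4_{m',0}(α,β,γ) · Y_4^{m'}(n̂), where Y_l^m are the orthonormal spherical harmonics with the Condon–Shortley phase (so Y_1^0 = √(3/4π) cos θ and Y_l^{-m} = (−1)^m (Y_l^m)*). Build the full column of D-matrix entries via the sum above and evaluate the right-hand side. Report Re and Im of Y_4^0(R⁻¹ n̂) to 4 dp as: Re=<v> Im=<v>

Need the full column D^4_{m',0} for m'=−4..4 at α=4.9971, β=0.1678, γ=4.1856.
cos(β/2)=0.996482, sin(β/2)=0.083802
d^4_{-4,0}: single k=4 term ⇒ +0.000407;  D = +0.000170+0.000369i
d^4_{-3,0}: k∈[3..4] ⇒ +0.006842 -0.000048 = +0.006793;  D = -0.005122+0.004462i
d^4_{-2,0}: k∈[2..4] ⇒ +0.065229 -0.001230 +0.000003 = +0.064003;  D = -0.053904-0.034507i
d^4_{-1,0}: k∈[1..4] ⇒ +0.365641 -0.015516 +0.000110 -0.000000 = +0.350235;  D = +0.098374-0.336135i
d^4_{0,0}: k∈[0..4] ⇒ +0.972204 -0.110013 +0.001751 -0.000006 +0.000000 = +0.863936;  D = +0.863936+0.000000i
d^4_{1,0}: k∈[0..3] ⇒ -0.365641 +0.015516 -0.000110 +0.000000 = -0.350235;  D = -0.098374-0.336135i
d^4_{2,0}: k∈[0..2] ⇒ +0.065229 -0.001230 +0.000003 = +0.064003;  D = -0.053904+0.034507i
d^4_{3,0}: k∈[0..1] ⇒ -0.006842 +0.000048 = -0.006793;  D = +0.005122+0.004462i
d^4_{4,0}: single k=0 term ⇒ +0.000407;  D = +0.000170-0.000369i
Y_4^{m'}(θ=0.2377,φ=4.4234) and Σ D·Y over m':
  (+0.0002+0.0004i)·(+0.0005+0.0012i)  (-0.0051+0.0045i)·(+0.0121-0.0103i)  (-0.0539-0.0345i)·(-0.0872-0.0569i)  (+0.0984-0.3361i)·(-0.1114+0.3748i)  (+0.8639+0.0000i)·(+0.6231+0.0000i)  (-0.0984-0.3361i)·(+0.1114+0.3748i)  (-0.0539+0.0345i)·(-0.0872+0.0569i)  (+0.0051+0.0045i)·(-0.0121-0.0103i)  (+0.0002-0.0004i)·(+0.0005-0.0012i)
Y_4^0(R⁻¹ n̂) = +0.773778+0.000000i

Re=0.7738 Im=0.0000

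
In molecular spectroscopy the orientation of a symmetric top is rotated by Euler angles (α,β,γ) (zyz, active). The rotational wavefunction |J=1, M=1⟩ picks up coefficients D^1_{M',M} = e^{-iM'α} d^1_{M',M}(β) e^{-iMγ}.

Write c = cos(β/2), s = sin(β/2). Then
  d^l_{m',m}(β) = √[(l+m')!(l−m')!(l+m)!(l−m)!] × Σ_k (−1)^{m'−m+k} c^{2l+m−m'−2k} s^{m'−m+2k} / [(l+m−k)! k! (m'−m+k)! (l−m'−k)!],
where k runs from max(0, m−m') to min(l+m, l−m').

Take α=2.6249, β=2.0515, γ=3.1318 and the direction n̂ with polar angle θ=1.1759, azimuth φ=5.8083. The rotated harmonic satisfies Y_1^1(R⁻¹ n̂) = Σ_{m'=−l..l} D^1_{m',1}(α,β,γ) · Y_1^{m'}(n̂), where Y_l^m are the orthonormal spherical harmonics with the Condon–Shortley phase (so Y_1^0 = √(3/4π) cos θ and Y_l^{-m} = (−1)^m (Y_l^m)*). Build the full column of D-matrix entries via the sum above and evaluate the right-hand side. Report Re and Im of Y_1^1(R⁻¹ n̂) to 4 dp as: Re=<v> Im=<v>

Re=0.0296 Im=-0.0130

Need the full column D^1_{m',1} for m'=−1..1 at α=2.6249, β=2.0515, γ=3.1318.
cos(β/2)=0.518458, sin(β/2)=0.855103
d^1_{-1,1}: single k=2 term ⇒ +0.731202;  D = +0.639256-0.354976i
d^1_{0,1}: single k=1 term ⇒ +0.626970;  D = -0.626940-0.006140i
d^1_{1,1}: single k=0 term ⇒ +0.268798;  D = +0.232397+0.135071i
Y_1^{m'}(θ=1.1759,φ=5.8083) and Σ D·Y over m':
  (+0.6393-0.3550i)·(+0.2836+0.1458i)  (-0.6269-0.0061i)·(+0.1880+0.0000i)  (+0.2324+0.1351i)·(-0.2836+0.1458i)
Y_1^1(R⁻¹ n̂) = +0.029610-0.013039i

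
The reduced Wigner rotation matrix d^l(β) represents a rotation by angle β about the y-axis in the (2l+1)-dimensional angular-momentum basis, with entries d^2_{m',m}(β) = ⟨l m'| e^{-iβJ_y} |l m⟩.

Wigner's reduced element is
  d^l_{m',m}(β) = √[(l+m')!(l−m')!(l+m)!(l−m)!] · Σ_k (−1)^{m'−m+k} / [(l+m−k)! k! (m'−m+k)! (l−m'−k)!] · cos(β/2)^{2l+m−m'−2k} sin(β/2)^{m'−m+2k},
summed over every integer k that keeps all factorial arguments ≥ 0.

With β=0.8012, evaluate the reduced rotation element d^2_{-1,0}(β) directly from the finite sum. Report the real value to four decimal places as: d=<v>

d^2_{-1,0}(β=0.8012) via Wigner's sum:
With c≡cos(β/2)=0.920827 and s≡sin(β/2)=0.389971, N=[1·6·2·2]^{1/2}=4.898979
k∈{1,2} keeps every argument non-negative
  k=1: (−1)^0·4.8990/(2)·0.9208^3·0.3900^1 = +0.745834
  k=2: (−1)^1·4.8990/(2)·0.9208^1·0.3900^3 = -0.133767
d^2_{-1,0}(0.8012) = +0.745834 -0.133767 = +0.612067

d=0.6121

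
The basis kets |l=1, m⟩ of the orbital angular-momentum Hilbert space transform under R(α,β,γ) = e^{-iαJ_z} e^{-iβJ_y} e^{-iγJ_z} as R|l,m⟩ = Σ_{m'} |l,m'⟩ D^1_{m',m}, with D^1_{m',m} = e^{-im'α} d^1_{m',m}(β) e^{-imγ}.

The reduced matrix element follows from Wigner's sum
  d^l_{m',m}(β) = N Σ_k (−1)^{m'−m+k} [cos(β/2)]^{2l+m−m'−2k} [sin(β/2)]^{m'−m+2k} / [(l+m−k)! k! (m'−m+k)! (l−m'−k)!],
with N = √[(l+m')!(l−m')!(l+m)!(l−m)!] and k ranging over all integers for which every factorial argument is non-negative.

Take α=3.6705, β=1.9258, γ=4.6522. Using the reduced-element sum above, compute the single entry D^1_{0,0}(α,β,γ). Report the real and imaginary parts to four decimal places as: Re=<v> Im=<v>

Split into d^1_{0,0}(β=1.9258) × two z-phases.
c=cos(1.9258/2)=0.571142, s=sin(1.9258/2)=0.820851; N=√[1·1·1·1]=1.000000
The bounds max(0,m−m')=0 and min(l+m,l−m')=1 give 2 terms
  k=0: (−1)^0·1.0000/(1)·0.5711^2·0.8209^0 = +0.326203
  k=1: (−1)^1·1.0000/(1)·0.5711^0·0.8209^2 = -0.673797
d^1_{0,0}(1.9258) = +0.326203 -0.673797 = -0.347594
Attach z-rotation phases: D = e^{-i(0)(3.6705)}·(-0.347594)·e^{-i(0)(4.6522)} = -0.347594+0.000000i

Re=-0.3476 Im=0.0000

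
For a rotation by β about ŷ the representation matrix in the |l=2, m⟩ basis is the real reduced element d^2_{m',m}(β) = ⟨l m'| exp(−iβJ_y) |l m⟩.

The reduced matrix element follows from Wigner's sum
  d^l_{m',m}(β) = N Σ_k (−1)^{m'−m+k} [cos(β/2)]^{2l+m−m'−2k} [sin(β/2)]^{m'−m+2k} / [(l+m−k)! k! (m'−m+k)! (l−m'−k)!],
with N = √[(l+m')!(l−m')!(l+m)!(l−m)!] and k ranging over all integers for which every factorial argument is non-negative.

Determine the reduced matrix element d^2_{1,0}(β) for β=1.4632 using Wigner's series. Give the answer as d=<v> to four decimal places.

d^2_{1,0}(β=1.4632) via Wigner's sum:
Half-angle: c=0.744106, s=0.668061. N=√(6·1·2·2)=4.898979
The bounds max(0,m−m')=0 and min(l+m,l−m')=1 give 2 terms
  k=0: (−1)^1·4.8990/(2)·0.7441^3·0.6681^1 = -0.674213
  k=1: (−1)^2·4.8990/(2)·0.7441^1·0.6681^3 = +0.543449
d^2_{1,0}(1.4632) = -0.674213 +0.543449 = -0.130763

d=-0.1308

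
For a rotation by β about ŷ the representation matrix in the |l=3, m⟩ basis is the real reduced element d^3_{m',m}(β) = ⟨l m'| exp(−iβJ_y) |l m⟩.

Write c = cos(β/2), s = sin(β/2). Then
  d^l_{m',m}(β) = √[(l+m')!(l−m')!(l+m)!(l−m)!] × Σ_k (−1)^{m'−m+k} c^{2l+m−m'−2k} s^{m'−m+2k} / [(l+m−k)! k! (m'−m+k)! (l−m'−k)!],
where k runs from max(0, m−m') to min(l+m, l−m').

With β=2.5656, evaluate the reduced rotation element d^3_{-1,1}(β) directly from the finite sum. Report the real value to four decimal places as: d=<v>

d^3_{-1,1}(β=2.5656) via Wigner's sum:
Half-angle: c=0.284032, s=0.958815. N=√(2·24·24·2)=48.000000
The bounds max(0,m−m')=2 and min(l+m,l−m')=4 give 3 terms
  k=2: (−1)^0·48.0000/(8)·0.2840^4·0.9588^2 = +0.035899
  k=3: (−1)^1·48.0000/(6)·0.2840^2·0.9588^4 = -0.545460
  k=4: (−1)^2·48.0000/(48)·0.2840^0·0.9588^6 = +0.776978
d^3_{-1,1}(2.5656) = +0.035899 -0.545460 +0.776978 = +0.267418

d=0.2674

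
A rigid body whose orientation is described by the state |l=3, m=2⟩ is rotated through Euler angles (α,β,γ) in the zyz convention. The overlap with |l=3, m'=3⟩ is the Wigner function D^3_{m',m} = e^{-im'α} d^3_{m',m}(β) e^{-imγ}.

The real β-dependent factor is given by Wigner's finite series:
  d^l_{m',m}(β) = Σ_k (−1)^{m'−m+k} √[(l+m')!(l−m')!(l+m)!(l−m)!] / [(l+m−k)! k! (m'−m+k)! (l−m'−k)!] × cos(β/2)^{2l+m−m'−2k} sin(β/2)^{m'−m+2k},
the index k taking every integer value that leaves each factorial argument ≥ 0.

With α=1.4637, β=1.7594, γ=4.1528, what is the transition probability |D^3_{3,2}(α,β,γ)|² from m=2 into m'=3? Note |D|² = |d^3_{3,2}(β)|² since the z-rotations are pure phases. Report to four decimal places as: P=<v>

D^3_{3,2}(1.4637,1.7594,4.1528) = e^{-i·3·1.4637}·d^3_{3,2}(1.7594)·e^{-i·2·4.1528}. Compute d first:
Half-angle: c=0.637382, s=0.770548. N=√(720·1·120·1)=293.938769
The bounds max(0,m−m')=0 and min(l+m,l−m')=0 give 1 term
  k=0: (−1)^1·293.9388/(120)·0.6374^5·0.7705^1 = -0.198552
d^3_{3,2}(1.7594) = -0.198552
|D^3_{3,2}|² = |d^3_{3,2}(β)|² = (-0.198552)² = 0.039423 (the z-rotation phases have unit modulus)

P=0.0394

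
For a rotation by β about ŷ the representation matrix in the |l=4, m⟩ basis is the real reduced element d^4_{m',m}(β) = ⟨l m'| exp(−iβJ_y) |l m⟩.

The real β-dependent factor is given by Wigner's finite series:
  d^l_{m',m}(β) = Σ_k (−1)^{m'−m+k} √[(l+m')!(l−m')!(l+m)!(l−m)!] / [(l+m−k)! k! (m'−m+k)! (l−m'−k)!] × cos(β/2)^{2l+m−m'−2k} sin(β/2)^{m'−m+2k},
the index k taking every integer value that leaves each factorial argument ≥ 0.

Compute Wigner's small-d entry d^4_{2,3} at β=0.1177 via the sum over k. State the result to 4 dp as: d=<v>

d=0.2152

d^4_{2,3}(β=0.1177) via Wigner's sum:
Half-angle: c=0.998269, s=0.058816. N=√(720·2·5040·1)=2693.993318
The bounds max(0,m−m')=1 and min(l+m,l−m')=2 give 2 terms
  k=1: (−1)^0·2693.9933/(720)·0.9983^7·0.0588^1 = +0.217416
  k=2: (−1)^1·2693.9933/(240)·0.9983^5·0.0588^3 = -0.002264
d^4_{2,3}(0.1177) = +0.217416 -0.002264 = +0.215152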